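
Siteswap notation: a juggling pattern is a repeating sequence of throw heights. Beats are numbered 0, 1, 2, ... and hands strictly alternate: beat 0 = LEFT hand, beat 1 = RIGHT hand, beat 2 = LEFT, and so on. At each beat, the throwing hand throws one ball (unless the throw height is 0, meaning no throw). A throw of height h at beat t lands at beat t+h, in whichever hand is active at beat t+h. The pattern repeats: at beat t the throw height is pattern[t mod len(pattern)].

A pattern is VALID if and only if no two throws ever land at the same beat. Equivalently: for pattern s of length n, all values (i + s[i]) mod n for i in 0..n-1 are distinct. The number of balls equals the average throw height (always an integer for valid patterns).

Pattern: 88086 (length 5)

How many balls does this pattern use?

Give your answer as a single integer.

Answer: 6

Derivation:
Pattern = [8, 8, 0, 8, 6], length n = 5
  position 0: throw height = 8, running sum = 8
  position 1: throw height = 8, running sum = 16
  position 2: throw height = 0, running sum = 16
  position 3: throw height = 8, running sum = 24
  position 4: throw height = 6, running sum = 30
Total sum = 30; balls = sum / n = 30 / 5 = 6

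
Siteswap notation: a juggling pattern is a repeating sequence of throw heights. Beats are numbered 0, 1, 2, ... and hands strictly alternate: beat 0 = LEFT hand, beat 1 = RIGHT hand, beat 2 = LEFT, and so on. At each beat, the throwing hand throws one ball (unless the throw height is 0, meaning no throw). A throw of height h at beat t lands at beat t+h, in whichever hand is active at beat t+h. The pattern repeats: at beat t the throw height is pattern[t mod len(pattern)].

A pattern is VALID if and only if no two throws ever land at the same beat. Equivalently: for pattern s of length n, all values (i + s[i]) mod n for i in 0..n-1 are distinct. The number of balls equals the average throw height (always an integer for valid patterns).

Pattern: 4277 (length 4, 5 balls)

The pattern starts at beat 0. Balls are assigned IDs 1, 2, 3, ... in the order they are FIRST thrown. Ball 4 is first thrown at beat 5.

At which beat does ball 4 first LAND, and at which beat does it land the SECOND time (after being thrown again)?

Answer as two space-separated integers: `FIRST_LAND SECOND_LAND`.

Beat 0 (L): throw ball1 h=4 -> lands@4:L; in-air after throw: [b1@4:L]
Beat 1 (R): throw ball2 h=2 -> lands@3:R; in-air after throw: [b2@3:R b1@4:L]
Beat 2 (L): throw ball3 h=7 -> lands@9:R; in-air after throw: [b2@3:R b1@4:L b3@9:R]
Beat 3 (R): throw ball2 h=7 -> lands@10:L; in-air after throw: [b1@4:L b3@9:R b2@10:L]
Beat 4 (L): throw ball1 h=4 -> lands@8:L; in-air after throw: [b1@8:L b3@9:R b2@10:L]
Beat 5 (R): throw ball4 h=2 -> lands@7:R; in-air after throw: [b4@7:R b1@8:L b3@9:R b2@10:L]
Beat 6 (L): throw ball5 h=7 -> lands@13:R; in-air after throw: [b4@7:R b1@8:L b3@9:R b2@10:L b5@13:R]
Beat 7 (R): throw ball4 h=7 -> lands@14:L; in-air after throw: [b1@8:L b3@9:R b2@10:L b5@13:R b4@14:L]
Beat 8 (L): throw ball1 h=4 -> lands@12:L; in-air after throw: [b3@9:R b2@10:L b1@12:L b5@13:R b4@14:L]
Beat 9 (R): throw ball3 h=2 -> lands@11:R; in-air after throw: [b2@10:L b3@11:R b1@12:L b5@13:R b4@14:L]
Beat 10 (L): throw ball2 h=7 -> lands@17:R; in-air after throw: [b3@11:R b1@12:L b5@13:R b4@14:L b2@17:R]
Beat 11 (R): throw ball3 h=7 -> lands@18:L; in-air after throw: [b1@12:L b5@13:R b4@14:L b2@17:R b3@18:L]
Beat 12 (L): throw ball1 h=4 -> lands@16:L; in-air after throw: [b5@13:R b4@14:L b1@16:L b2@17:R b3@18:L]
Beat 13 (R): throw ball5 h=2 -> lands@15:R; in-air after throw: [b4@14:L b5@15:R b1@16:L b2@17:R b3@18:L]
Beat 14 (L): throw ball4 h=7 -> lands@21:R; in-air after throw: [b5@15:R b1@16:L b2@17:R b3@18:L b4@21:R]
Ball 4: thrown@5 h=2 -> first land @7; rethrown@7 h=7 -> second land @14

Answer: 7 14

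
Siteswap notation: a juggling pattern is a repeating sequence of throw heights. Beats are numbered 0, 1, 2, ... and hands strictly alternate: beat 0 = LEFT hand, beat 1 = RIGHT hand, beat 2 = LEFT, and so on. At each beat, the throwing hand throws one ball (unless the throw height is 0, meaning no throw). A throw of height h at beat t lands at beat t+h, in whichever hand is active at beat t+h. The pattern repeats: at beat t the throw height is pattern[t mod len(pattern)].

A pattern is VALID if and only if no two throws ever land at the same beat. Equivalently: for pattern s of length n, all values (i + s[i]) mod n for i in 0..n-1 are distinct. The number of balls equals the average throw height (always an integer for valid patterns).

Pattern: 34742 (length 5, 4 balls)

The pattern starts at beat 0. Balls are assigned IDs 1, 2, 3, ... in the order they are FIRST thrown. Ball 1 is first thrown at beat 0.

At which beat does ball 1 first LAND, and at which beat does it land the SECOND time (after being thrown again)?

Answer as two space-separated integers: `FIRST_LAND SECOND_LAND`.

Answer: 3 7

Derivation:
Beat 0 (L): throw ball1 h=3 -> lands@3:R; in-air after throw: [b1@3:R]
Beat 1 (R): throw ball2 h=4 -> lands@5:R; in-air after throw: [b1@3:R b2@5:R]
Beat 2 (L): throw ball3 h=7 -> lands@9:R; in-air after throw: [b1@3:R b2@5:R b3@9:R]
Beat 3 (R): throw ball1 h=4 -> lands@7:R; in-air after throw: [b2@5:R b1@7:R b3@9:R]
Beat 4 (L): throw ball4 h=2 -> lands@6:L; in-air after throw: [b2@5:R b4@6:L b1@7:R b3@9:R]
Beat 5 (R): throw ball2 h=3 -> lands@8:L; in-air after throw: [b4@6:L b1@7:R b2@8:L b3@9:R]
Beat 6 (L): throw ball4 h=4 -> lands@10:L; in-air after throw: [b1@7:R b2@8:L b3@9:R b4@10:L]
Beat 7 (R): throw ball1 h=7 -> lands@14:L; in-air after throw: [b2@8:L b3@9:R b4@10:L b1@14:L]
Ball 1: thrown@0 h=3 -> first land @3; rethrown@3 h=4 -> second land @7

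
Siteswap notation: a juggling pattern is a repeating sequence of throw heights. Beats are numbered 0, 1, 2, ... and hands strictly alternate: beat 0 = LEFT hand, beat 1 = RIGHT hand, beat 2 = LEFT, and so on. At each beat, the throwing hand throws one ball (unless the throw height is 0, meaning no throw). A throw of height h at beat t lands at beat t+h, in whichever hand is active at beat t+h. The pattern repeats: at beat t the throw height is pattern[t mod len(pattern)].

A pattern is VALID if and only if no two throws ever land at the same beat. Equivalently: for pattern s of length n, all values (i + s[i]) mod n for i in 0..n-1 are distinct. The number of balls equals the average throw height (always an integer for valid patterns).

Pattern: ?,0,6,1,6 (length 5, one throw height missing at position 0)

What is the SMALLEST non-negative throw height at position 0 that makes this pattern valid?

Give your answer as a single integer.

Answer: 2

Derivation:
i=0: s[i]=? (unknown)
i=1: (1 + 0) mod 5 = 1
i=2: (2 + 6) mod 5 = 3
i=3: (3 + 1) mod 5 = 4
i=4: (4 + 6) mod 5 = 0
Known residues: [0, 1, 3, 4]; need a permutation of 0..4, so missing residue r = 2
Need (0 + s) mod 5 = 2; smallest s = (2 - 0) mod 5 = 2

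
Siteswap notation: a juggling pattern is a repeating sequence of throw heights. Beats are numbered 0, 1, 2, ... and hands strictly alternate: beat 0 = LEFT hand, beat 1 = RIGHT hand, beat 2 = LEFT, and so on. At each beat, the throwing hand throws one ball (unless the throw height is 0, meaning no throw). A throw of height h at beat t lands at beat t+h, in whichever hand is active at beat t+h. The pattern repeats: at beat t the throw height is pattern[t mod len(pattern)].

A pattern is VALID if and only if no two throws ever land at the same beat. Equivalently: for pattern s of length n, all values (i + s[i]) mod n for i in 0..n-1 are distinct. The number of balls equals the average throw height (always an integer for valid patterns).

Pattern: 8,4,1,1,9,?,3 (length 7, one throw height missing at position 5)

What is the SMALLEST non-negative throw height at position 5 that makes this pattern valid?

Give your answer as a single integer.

Answer: 2

Derivation:
i=0: (0 + 8) mod 7 = 1
i=1: (1 + 4) mod 7 = 5
i=2: (2 + 1) mod 7 = 3
i=3: (3 + 1) mod 7 = 4
i=4: (4 + 9) mod 7 = 6
i=5: s[i]=? (unknown)
i=6: (6 + 3) mod 7 = 2
Known residues: [1, 2, 3, 4, 5, 6]; need a permutation of 0..6, so missing residue r = 0
Need (5 + s) mod 7 = 0; smallest s = (0 - 5) mod 7 = 2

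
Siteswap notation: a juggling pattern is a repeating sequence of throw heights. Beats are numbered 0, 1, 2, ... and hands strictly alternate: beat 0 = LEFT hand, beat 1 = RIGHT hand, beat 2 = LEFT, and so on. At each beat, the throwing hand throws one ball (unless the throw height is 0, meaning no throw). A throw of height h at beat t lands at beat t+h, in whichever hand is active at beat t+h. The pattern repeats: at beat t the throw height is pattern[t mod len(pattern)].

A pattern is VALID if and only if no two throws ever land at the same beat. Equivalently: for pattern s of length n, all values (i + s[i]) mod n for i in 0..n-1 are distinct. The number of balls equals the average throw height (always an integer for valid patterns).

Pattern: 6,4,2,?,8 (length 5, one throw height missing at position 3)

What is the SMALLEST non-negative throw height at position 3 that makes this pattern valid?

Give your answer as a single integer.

Answer: 0

Derivation:
i=0: (0 + 6) mod 5 = 1
i=1: (1 + 4) mod 5 = 0
i=2: (2 + 2) mod 5 = 4
i=3: s[i]=? (unknown)
i=4: (4 + 8) mod 5 = 2
Known residues: [0, 1, 2, 4]; need a permutation of 0..4, so missing residue r = 3
Need (3 + s) mod 5 = 3; smallest s = (3 - 3) mod 5 = 0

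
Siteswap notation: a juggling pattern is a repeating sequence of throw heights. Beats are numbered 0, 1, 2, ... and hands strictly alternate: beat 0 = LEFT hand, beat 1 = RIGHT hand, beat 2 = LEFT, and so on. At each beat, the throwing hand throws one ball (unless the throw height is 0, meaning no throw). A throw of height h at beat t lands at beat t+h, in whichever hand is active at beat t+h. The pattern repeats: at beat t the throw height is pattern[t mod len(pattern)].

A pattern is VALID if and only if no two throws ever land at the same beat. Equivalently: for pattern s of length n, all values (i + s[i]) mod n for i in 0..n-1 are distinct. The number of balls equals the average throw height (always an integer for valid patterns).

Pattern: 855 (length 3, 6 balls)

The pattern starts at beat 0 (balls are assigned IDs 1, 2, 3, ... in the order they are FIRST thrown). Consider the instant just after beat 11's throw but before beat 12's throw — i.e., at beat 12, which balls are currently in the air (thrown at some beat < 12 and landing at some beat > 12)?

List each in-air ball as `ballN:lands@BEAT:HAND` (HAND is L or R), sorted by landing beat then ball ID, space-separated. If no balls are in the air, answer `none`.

Answer: ball1:lands@13:R ball2:lands@14:L ball6:lands@15:R ball4:lands@16:L ball5:lands@17:R

Derivation:
Beat 0 (L): throw ball1 h=8 -> lands@8:L; in-air after throw: [b1@8:L]
Beat 1 (R): throw ball2 h=5 -> lands@6:L; in-air after throw: [b2@6:L b1@8:L]
Beat 2 (L): throw ball3 h=5 -> lands@7:R; in-air after throw: [b2@6:L b3@7:R b1@8:L]
Beat 3 (R): throw ball4 h=8 -> lands@11:R; in-air after throw: [b2@6:L b3@7:R b1@8:L b4@11:R]
Beat 4 (L): throw ball5 h=5 -> lands@9:R; in-air after throw: [b2@6:L b3@7:R b1@8:L b5@9:R b4@11:R]
Beat 5 (R): throw ball6 h=5 -> lands@10:L; in-air after throw: [b2@6:L b3@7:R b1@8:L b5@9:R b6@10:L b4@11:R]
Beat 6 (L): throw ball2 h=8 -> lands@14:L; in-air after throw: [b3@7:R b1@8:L b5@9:R b6@10:L b4@11:R b2@14:L]
Beat 7 (R): throw ball3 h=5 -> lands@12:L; in-air after throw: [b1@8:L b5@9:R b6@10:L b4@11:R b3@12:L b2@14:L]
Beat 8 (L): throw ball1 h=5 -> lands@13:R; in-air after throw: [b5@9:R b6@10:L b4@11:R b3@12:L b1@13:R b2@14:L]
Beat 9 (R): throw ball5 h=8 -> lands@17:R; in-air after throw: [b6@10:L b4@11:R b3@12:L b1@13:R b2@14:L b5@17:R]
Beat 10 (L): throw ball6 h=5 -> lands@15:R; in-air after throw: [b4@11:R b3@12:L b1@13:R b2@14:L b6@15:R b5@17:R]
Beat 11 (R): throw ball4 h=5 -> lands@16:L; in-air after throw: [b3@12:L b1@13:R b2@14:L b6@15:R b4@16:L b5@17:R]
Beat 12 (L): throw ball3 h=8 -> lands@20:L; in-air after throw: [b1@13:R b2@14:L b6@15:R b4@16:L b5@17:R b3@20:L]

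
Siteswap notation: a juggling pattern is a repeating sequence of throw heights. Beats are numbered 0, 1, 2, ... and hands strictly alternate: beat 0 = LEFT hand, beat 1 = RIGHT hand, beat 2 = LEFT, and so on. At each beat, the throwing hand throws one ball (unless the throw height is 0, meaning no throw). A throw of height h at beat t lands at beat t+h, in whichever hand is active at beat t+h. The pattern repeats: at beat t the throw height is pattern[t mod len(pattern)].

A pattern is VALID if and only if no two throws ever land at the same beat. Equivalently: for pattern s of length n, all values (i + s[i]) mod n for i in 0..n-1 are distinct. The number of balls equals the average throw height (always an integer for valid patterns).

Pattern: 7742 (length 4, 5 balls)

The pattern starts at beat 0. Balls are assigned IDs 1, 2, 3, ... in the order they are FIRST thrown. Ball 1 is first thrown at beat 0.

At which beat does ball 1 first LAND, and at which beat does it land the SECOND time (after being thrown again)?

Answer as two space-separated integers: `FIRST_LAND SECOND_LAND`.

Beat 0 (L): throw ball1 h=7 -> lands@7:R; in-air after throw: [b1@7:R]
Beat 1 (R): throw ball2 h=7 -> lands@8:L; in-air after throw: [b1@7:R b2@8:L]
Beat 2 (L): throw ball3 h=4 -> lands@6:L; in-air after throw: [b3@6:L b1@7:R b2@8:L]
Beat 3 (R): throw ball4 h=2 -> lands@5:R; in-air after throw: [b4@5:R b3@6:L b1@7:R b2@8:L]
Beat 4 (L): throw ball5 h=7 -> lands@11:R; in-air after throw: [b4@5:R b3@6:L b1@7:R b2@8:L b5@11:R]
Beat 5 (R): throw ball4 h=7 -> lands@12:L; in-air after throw: [b3@6:L b1@7:R b2@8:L b5@11:R b4@12:L]
Beat 6 (L): throw ball3 h=4 -> lands@10:L; in-air after throw: [b1@7:R b2@8:L b3@10:L b5@11:R b4@12:L]
Beat 7 (R): throw ball1 h=2 -> lands@9:R; in-air after throw: [b2@8:L b1@9:R b3@10:L b5@11:R b4@12:L]
Beat 8 (L): throw ball2 h=7 -> lands@15:R; in-air after throw: [b1@9:R b3@10:L b5@11:R b4@12:L b2@15:R]
Beat 9 (R): throw ball1 h=7 -> lands@16:L; in-air after throw: [b3@10:L b5@11:R b4@12:L b2@15:R b1@16:L]
Ball 1: thrown@0 h=7 -> first land @7; rethrown@7 h=2 -> second land @9

Answer: 7 9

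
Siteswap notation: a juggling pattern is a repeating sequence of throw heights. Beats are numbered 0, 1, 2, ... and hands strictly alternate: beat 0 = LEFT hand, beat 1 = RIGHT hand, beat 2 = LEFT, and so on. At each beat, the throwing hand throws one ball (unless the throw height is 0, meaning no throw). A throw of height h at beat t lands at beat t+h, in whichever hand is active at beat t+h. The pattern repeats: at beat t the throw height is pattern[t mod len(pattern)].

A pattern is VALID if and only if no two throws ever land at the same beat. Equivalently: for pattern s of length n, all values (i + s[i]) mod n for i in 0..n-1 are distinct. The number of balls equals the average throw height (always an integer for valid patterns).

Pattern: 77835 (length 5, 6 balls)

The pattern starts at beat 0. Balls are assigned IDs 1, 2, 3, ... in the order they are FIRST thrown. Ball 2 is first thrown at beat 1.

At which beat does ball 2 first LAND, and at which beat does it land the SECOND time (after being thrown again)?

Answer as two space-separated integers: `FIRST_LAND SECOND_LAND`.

Answer: 8 11

Derivation:
Beat 0 (L): throw ball1 h=7 -> lands@7:R; in-air after throw: [b1@7:R]
Beat 1 (R): throw ball2 h=7 -> lands@8:L; in-air after throw: [b1@7:R b2@8:L]
Beat 2 (L): throw ball3 h=8 -> lands@10:L; in-air after throw: [b1@7:R b2@8:L b3@10:L]
Beat 3 (R): throw ball4 h=3 -> lands@6:L; in-air after throw: [b4@6:L b1@7:R b2@8:L b3@10:L]
Beat 4 (L): throw ball5 h=5 -> lands@9:R; in-air after throw: [b4@6:L b1@7:R b2@8:L b5@9:R b3@10:L]
Beat 5 (R): throw ball6 h=7 -> lands@12:L; in-air after throw: [b4@6:L b1@7:R b2@8:L b5@9:R b3@10:L b6@12:L]
Beat 6 (L): throw ball4 h=7 -> lands@13:R; in-air after throw: [b1@7:R b2@8:L b5@9:R b3@10:L b6@12:L b4@13:R]
Beat 7 (R): throw ball1 h=8 -> lands@15:R; in-air after throw: [b2@8:L b5@9:R b3@10:L b6@12:L b4@13:R b1@15:R]
Beat 8 (L): throw ball2 h=3 -> lands@11:R; in-air after throw: [b5@9:R b3@10:L b2@11:R b6@12:L b4@13:R b1@15:R]
Beat 9 (R): throw ball5 h=5 -> lands@14:L; in-air after throw: [b3@10:L b2@11:R b6@12:L b4@13:R b5@14:L b1@15:R]
Beat 10 (L): throw ball3 h=7 -> lands@17:R; in-air after throw: [b2@11:R b6@12:L b4@13:R b5@14:L b1@15:R b3@17:R]
Beat 11 (R): throw ball2 h=7 -> lands@18:L; in-air after throw: [b6@12:L b4@13:R b5@14:L b1@15:R b3@17:R b2@18:L]
Ball 2: thrown@1 h=7 -> first land @8; rethrown@8 h=3 -> second land @11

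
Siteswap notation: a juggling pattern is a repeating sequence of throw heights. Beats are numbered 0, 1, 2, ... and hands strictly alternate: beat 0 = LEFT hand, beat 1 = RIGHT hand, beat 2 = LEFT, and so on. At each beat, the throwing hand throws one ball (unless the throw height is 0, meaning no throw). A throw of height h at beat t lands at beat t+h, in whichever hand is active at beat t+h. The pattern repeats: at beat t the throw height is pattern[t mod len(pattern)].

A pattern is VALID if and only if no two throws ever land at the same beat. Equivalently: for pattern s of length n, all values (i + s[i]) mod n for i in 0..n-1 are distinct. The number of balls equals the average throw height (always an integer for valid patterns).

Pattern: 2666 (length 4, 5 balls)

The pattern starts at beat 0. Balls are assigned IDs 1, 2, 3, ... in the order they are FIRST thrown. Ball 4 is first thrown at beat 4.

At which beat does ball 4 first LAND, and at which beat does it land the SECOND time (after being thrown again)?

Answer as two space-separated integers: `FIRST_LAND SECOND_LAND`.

Beat 0 (L): throw ball1 h=2 -> lands@2:L; in-air after throw: [b1@2:L]
Beat 1 (R): throw ball2 h=6 -> lands@7:R; in-air after throw: [b1@2:L b2@7:R]
Beat 2 (L): throw ball1 h=6 -> lands@8:L; in-air after throw: [b2@7:R b1@8:L]
Beat 3 (R): throw ball3 h=6 -> lands@9:R; in-air after throw: [b2@7:R b1@8:L b3@9:R]
Beat 4 (L): throw ball4 h=2 -> lands@6:L; in-air after throw: [b4@6:L b2@7:R b1@8:L b3@9:R]
Beat 5 (R): throw ball5 h=6 -> lands@11:R; in-air after throw: [b4@6:L b2@7:R b1@8:L b3@9:R b5@11:R]
Beat 6 (L): throw ball4 h=6 -> lands@12:L; in-air after throw: [b2@7:R b1@8:L b3@9:R b5@11:R b4@12:L]
Beat 7 (R): throw ball2 h=6 -> lands@13:R; in-air after throw: [b1@8:L b3@9:R b5@11:R b4@12:L b2@13:R]
Beat 8 (L): throw ball1 h=2 -> lands@10:L; in-air after throw: [b3@9:R b1@10:L b5@11:R b4@12:L b2@13:R]
Beat 9 (R): throw ball3 h=6 -> lands@15:R; in-air after throw: [b1@10:L b5@11:R b4@12:L b2@13:R b3@15:R]
Beat 10 (L): throw ball1 h=6 -> lands@16:L; in-air after throw: [b5@11:R b4@12:L b2@13:R b3@15:R b1@16:L]
Beat 11 (R): throw ball5 h=6 -> lands@17:R; in-air after throw: [b4@12:L b2@13:R b3@15:R b1@16:L b5@17:R]
Beat 12 (L): throw ball4 h=2 -> lands@14:L; in-air after throw: [b2@13:R b4@14:L b3@15:R b1@16:L b5@17:R]
Ball 4: thrown@4 h=2 -> first land @6; rethrown@6 h=6 -> second land @12

Answer: 6 12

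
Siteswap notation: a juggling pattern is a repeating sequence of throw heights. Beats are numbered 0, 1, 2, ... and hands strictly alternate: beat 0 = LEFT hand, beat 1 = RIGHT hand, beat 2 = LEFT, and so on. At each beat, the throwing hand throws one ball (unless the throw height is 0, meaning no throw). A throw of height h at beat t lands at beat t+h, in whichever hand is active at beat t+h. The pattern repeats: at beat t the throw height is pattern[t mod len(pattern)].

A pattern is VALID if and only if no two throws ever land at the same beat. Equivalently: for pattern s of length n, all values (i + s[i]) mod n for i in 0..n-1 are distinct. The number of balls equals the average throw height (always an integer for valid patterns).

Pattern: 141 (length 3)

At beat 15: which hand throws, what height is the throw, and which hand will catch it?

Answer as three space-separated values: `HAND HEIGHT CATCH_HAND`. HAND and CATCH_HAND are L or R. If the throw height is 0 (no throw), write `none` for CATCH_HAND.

Beat 15: 15 mod 2 = 1, so hand = R
Throw height = pattern[15 mod 3] = pattern[0] = 1
Lands at beat 15+1=16, 16 mod 2 = 0, so catch hand = L

Answer: R 1 L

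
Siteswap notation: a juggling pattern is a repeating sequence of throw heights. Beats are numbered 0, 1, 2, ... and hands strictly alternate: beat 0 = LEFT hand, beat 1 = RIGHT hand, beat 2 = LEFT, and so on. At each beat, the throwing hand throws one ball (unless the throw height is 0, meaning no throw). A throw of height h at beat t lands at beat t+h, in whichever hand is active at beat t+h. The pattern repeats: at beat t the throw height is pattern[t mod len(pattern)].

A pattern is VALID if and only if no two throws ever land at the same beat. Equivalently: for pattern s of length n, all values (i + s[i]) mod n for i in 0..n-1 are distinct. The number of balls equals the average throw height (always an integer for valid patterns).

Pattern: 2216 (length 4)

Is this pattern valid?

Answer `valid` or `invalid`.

i=0: (i + s[i]) mod n = (0 + 2) mod 4 = 2
i=1: (i + s[i]) mod n = (1 + 2) mod 4 = 3
i=2: (i + s[i]) mod n = (2 + 1) mod 4 = 3
i=3: (i + s[i]) mod n = (3 + 6) mod 4 = 1
Residues: [2, 3, 3, 1], distinct: False

Answer: invalid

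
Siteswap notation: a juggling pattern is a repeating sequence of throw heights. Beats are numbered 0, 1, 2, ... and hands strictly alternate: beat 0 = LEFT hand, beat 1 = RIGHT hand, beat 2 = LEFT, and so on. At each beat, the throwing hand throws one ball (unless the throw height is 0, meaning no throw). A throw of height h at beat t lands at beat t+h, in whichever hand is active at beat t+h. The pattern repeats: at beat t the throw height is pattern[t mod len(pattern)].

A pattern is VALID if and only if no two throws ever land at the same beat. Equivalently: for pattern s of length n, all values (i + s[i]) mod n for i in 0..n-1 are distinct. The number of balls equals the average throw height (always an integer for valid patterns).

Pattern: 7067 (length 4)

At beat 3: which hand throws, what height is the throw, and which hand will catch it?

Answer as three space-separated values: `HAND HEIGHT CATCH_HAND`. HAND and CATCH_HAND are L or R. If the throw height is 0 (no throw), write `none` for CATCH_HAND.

Answer: R 7 L

Derivation:
Beat 3: 3 mod 2 = 1, so hand = R
Throw height = pattern[3 mod 4] = pattern[3] = 7
Lands at beat 3+7=10, 10 mod 2 = 0, so catch hand = L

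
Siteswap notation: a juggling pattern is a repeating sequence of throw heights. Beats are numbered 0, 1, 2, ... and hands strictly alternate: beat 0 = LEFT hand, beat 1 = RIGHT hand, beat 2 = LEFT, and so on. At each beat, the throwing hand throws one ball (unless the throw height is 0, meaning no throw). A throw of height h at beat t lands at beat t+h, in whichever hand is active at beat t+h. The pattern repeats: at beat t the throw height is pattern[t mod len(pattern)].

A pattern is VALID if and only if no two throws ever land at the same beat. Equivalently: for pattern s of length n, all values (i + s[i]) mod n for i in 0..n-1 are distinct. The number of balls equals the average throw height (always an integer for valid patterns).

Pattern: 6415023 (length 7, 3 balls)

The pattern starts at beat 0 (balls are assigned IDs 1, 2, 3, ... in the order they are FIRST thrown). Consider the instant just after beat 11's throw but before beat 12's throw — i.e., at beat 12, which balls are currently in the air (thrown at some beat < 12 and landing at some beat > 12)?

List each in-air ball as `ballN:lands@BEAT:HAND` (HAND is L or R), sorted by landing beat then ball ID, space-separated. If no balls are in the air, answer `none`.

Beat 0 (L): throw ball1 h=6 -> lands@6:L; in-air after throw: [b1@6:L]
Beat 1 (R): throw ball2 h=4 -> lands@5:R; in-air after throw: [b2@5:R b1@6:L]
Beat 2 (L): throw ball3 h=1 -> lands@3:R; in-air after throw: [b3@3:R b2@5:R b1@6:L]
Beat 3 (R): throw ball3 h=5 -> lands@8:L; in-air after throw: [b2@5:R b1@6:L b3@8:L]
Beat 5 (R): throw ball2 h=2 -> lands@7:R; in-air after throw: [b1@6:L b2@7:R b3@8:L]
Beat 6 (L): throw ball1 h=3 -> lands@9:R; in-air after throw: [b2@7:R b3@8:L b1@9:R]
Beat 7 (R): throw ball2 h=6 -> lands@13:R; in-air after throw: [b3@8:L b1@9:R b2@13:R]
Beat 8 (L): throw ball3 h=4 -> lands@12:L; in-air after throw: [b1@9:R b3@12:L b2@13:R]
Beat 9 (R): throw ball1 h=1 -> lands@10:L; in-air after throw: [b1@10:L b3@12:L b2@13:R]
Beat 10 (L): throw ball1 h=5 -> lands@15:R; in-air after throw: [b3@12:L b2@13:R b1@15:R]
Beat 12 (L): throw ball3 h=2 -> lands@14:L; in-air after throw: [b2@13:R b3@14:L b1@15:R]

Answer: ball2:lands@13:R ball1:lands@15:R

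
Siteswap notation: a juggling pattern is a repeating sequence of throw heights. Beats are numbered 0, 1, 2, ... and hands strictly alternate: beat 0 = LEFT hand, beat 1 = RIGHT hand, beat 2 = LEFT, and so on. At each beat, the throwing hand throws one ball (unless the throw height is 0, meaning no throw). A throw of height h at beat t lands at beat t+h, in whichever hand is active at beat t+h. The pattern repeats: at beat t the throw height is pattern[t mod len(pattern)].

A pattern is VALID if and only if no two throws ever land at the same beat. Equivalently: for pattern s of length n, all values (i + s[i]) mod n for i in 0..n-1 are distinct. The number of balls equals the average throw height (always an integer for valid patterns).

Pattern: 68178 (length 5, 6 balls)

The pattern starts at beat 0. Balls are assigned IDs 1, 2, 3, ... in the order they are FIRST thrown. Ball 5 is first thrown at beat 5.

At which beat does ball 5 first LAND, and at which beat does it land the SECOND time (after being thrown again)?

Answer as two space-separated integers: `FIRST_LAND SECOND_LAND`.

Answer: 11 19

Derivation:
Beat 0 (L): throw ball1 h=6 -> lands@6:L; in-air after throw: [b1@6:L]
Beat 1 (R): throw ball2 h=8 -> lands@9:R; in-air after throw: [b1@6:L b2@9:R]
Beat 2 (L): throw ball3 h=1 -> lands@3:R; in-air after throw: [b3@3:R b1@6:L b2@9:R]
Beat 3 (R): throw ball3 h=7 -> lands@10:L; in-air after throw: [b1@6:L b2@9:R b3@10:L]
Beat 4 (L): throw ball4 h=8 -> lands@12:L; in-air after throw: [b1@6:L b2@9:R b3@10:L b4@12:L]
Beat 5 (R): throw ball5 h=6 -> lands@11:R; in-air after throw: [b1@6:L b2@9:R b3@10:L b5@11:R b4@12:L]
Beat 6 (L): throw ball1 h=8 -> lands@14:L; in-air after throw: [b2@9:R b3@10:L b5@11:R b4@12:L b1@14:L]
Beat 7 (R): throw ball6 h=1 -> lands@8:L; in-air after throw: [b6@8:L b2@9:R b3@10:L b5@11:R b4@12:L b1@14:L]
Beat 8 (L): throw ball6 h=7 -> lands@15:R; in-air after throw: [b2@9:R b3@10:L b5@11:R b4@12:L b1@14:L b6@15:R]
Beat 9 (R): throw ball2 h=8 -> lands@17:R; in-air after throw: [b3@10:L b5@11:R b4@12:L b1@14:L b6@15:R b2@17:R]
Beat 10 (L): throw ball3 h=6 -> lands@16:L; in-air after throw: [b5@11:R b4@12:L b1@14:L b6@15:R b3@16:L b2@17:R]
Beat 11 (R): throw ball5 h=8 -> lands@19:R; in-air after throw: [b4@12:L b1@14:L b6@15:R b3@16:L b2@17:R b5@19:R]
Ball 5: thrown@5 h=6 -> first land @11; rethrown@11 h=8 -> second land @19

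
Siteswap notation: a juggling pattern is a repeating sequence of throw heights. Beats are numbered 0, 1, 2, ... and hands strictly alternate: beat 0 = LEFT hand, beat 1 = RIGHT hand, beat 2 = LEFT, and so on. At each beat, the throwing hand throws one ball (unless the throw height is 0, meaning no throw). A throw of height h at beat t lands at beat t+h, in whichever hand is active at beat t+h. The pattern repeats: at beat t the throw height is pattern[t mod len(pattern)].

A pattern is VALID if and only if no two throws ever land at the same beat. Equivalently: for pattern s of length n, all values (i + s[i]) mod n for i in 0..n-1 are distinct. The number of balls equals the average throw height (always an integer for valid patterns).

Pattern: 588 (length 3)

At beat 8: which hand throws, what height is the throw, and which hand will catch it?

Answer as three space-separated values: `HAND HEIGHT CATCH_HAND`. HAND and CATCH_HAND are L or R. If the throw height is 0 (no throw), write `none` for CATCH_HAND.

Beat 8: 8 mod 2 = 0, so hand = L
Throw height = pattern[8 mod 3] = pattern[2] = 8
Lands at beat 8+8=16, 16 mod 2 = 0, so catch hand = L

Answer: L 8 L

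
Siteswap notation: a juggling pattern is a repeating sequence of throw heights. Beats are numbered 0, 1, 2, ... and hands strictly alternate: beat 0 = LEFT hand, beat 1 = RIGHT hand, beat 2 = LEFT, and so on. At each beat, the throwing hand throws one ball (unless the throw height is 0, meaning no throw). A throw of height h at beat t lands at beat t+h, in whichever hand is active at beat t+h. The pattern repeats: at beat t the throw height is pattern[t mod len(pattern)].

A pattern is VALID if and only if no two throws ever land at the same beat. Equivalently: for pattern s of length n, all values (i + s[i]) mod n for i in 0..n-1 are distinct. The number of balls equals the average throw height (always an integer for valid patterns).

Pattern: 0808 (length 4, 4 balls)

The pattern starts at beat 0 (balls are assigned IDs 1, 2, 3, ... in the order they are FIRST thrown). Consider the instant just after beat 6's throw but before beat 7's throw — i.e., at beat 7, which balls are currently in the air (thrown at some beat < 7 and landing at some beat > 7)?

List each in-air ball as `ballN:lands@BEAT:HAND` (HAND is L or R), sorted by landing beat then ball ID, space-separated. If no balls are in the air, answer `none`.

Answer: ball1:lands@9:R ball2:lands@11:R ball3:lands@13:R

Derivation:
Beat 1 (R): throw ball1 h=8 -> lands@9:R; in-air after throw: [b1@9:R]
Beat 3 (R): throw ball2 h=8 -> lands@11:R; in-air after throw: [b1@9:R b2@11:R]
Beat 5 (R): throw ball3 h=8 -> lands@13:R; in-air after throw: [b1@9:R b2@11:R b3@13:R]
Beat 7 (R): throw ball4 h=8 -> lands@15:R; in-air after throw: [b1@9:R b2@11:R b3@13:R b4@15:R]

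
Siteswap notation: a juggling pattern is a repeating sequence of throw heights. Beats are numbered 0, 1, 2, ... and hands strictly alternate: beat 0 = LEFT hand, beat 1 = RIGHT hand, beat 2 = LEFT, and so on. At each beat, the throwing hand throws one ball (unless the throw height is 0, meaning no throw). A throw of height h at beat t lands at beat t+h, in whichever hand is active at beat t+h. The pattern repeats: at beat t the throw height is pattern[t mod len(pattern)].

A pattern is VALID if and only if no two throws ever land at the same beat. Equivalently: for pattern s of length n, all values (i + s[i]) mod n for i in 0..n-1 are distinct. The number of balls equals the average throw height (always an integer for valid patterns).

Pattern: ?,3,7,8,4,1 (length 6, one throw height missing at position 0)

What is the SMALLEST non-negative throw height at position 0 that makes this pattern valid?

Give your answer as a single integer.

Answer: 1

Derivation:
i=0: s[i]=? (unknown)
i=1: (1 + 3) mod 6 = 4
i=2: (2 + 7) mod 6 = 3
i=3: (3 + 8) mod 6 = 5
i=4: (4 + 4) mod 6 = 2
i=5: (5 + 1) mod 6 = 0
Known residues: [0, 2, 3, 4, 5]; need a permutation of 0..5, so missing residue r = 1
Need (0 + s) mod 6 = 1; smallest s = (1 - 0) mod 6 = 1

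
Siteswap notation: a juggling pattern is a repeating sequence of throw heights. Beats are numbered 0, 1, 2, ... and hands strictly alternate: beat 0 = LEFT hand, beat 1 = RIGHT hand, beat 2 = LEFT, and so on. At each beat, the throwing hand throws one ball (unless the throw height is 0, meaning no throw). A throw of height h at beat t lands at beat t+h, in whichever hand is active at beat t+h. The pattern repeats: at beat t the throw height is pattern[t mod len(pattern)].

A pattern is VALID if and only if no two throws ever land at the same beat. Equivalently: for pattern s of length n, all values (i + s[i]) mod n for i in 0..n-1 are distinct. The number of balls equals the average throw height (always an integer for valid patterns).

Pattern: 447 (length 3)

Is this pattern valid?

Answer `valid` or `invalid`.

i=0: (i + s[i]) mod n = (0 + 4) mod 3 = 1
i=1: (i + s[i]) mod n = (1 + 4) mod 3 = 2
i=2: (i + s[i]) mod n = (2 + 7) mod 3 = 0
Residues: [1, 2, 0], distinct: True

Answer: valid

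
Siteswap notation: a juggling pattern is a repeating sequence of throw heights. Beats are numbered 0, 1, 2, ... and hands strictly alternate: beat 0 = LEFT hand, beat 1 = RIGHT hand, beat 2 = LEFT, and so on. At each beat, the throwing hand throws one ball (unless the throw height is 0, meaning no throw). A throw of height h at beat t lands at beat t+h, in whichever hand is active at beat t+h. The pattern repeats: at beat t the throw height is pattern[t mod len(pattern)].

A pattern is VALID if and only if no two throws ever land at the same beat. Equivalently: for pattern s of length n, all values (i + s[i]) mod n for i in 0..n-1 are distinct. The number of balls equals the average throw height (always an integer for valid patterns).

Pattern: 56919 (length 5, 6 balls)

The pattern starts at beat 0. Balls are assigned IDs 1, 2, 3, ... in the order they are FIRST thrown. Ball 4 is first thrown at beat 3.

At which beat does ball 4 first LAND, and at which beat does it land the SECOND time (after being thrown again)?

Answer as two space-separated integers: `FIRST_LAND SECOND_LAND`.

Answer: 4 13

Derivation:
Beat 0 (L): throw ball1 h=5 -> lands@5:R; in-air after throw: [b1@5:R]
Beat 1 (R): throw ball2 h=6 -> lands@7:R; in-air after throw: [b1@5:R b2@7:R]
Beat 2 (L): throw ball3 h=9 -> lands@11:R; in-air after throw: [b1@5:R b2@7:R b3@11:R]
Beat 3 (R): throw ball4 h=1 -> lands@4:L; in-air after throw: [b4@4:L b1@5:R b2@7:R b3@11:R]
Beat 4 (L): throw ball4 h=9 -> lands@13:R; in-air after throw: [b1@5:R b2@7:R b3@11:R b4@13:R]
Beat 5 (R): throw ball1 h=5 -> lands@10:L; in-air after throw: [b2@7:R b1@10:L b3@11:R b4@13:R]
Beat 6 (L): throw ball5 h=6 -> lands@12:L; in-air after throw: [b2@7:R b1@10:L b3@11:R b5@12:L b4@13:R]
Beat 7 (R): throw ball2 h=9 -> lands@16:L; in-air after throw: [b1@10:L b3@11:R b5@12:L b4@13:R b2@16:L]
Beat 8 (L): throw ball6 h=1 -> lands@9:R; in-air after throw: [b6@9:R b1@10:L b3@11:R b5@12:L b4@13:R b2@16:L]
Beat 9 (R): throw ball6 h=9 -> lands@18:L; in-air after throw: [b1@10:L b3@11:R b5@12:L b4@13:R b2@16:L b6@18:L]
Beat 10 (L): throw ball1 h=5 -> lands@15:R; in-air after throw: [b3@11:R b5@12:L b4@13:R b1@15:R b2@16:L b6@18:L]
Beat 11 (R): throw ball3 h=6 -> lands@17:R; in-air after throw: [b5@12:L b4@13:R b1@15:R b2@16:L b3@17:R b6@18:L]
Beat 12 (L): throw ball5 h=9 -> lands@21:R; in-air after throw: [b4@13:R b1@15:R b2@16:L b3@17:R b6@18:L b5@21:R]
Beat 13 (R): throw ball4 h=1 -> lands@14:L; in-air after throw: [b4@14:L b1@15:R b2@16:L b3@17:R b6@18:L b5@21:R]
Ball 4: thrown@3 h=1 -> first land @4; rethrown@4 h=9 -> second land @13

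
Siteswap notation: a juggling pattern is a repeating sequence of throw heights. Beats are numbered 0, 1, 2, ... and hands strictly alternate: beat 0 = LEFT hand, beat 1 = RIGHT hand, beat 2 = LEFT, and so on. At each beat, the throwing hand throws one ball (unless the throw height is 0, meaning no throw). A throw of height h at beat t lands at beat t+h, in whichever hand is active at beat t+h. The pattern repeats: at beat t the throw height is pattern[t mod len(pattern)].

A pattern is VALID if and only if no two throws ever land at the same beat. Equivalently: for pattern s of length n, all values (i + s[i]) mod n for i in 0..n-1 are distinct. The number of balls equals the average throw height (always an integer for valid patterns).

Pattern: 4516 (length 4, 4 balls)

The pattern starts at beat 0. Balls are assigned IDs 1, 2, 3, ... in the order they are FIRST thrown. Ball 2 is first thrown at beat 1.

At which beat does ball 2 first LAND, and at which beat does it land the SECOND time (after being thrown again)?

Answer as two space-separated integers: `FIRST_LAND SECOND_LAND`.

Answer: 6 7

Derivation:
Beat 0 (L): throw ball1 h=4 -> lands@4:L; in-air after throw: [b1@4:L]
Beat 1 (R): throw ball2 h=5 -> lands@6:L; in-air after throw: [b1@4:L b2@6:L]
Beat 2 (L): throw ball3 h=1 -> lands@3:R; in-air after throw: [b3@3:R b1@4:L b2@6:L]
Beat 3 (R): throw ball3 h=6 -> lands@9:R; in-air after throw: [b1@4:L b2@6:L b3@9:R]
Beat 4 (L): throw ball1 h=4 -> lands@8:L; in-air after throw: [b2@6:L b1@8:L b3@9:R]
Beat 5 (R): throw ball4 h=5 -> lands@10:L; in-air after throw: [b2@6:L b1@8:L b3@9:R b4@10:L]
Beat 6 (L): throw ball2 h=1 -> lands@7:R; in-air after throw: [b2@7:R b1@8:L b3@9:R b4@10:L]
Beat 7 (R): throw ball2 h=6 -> lands@13:R; in-air after throw: [b1@8:L b3@9:R b4@10:L b2@13:R]
Ball 2: thrown@1 h=5 -> first land @6; rethrown@6 h=1 -> second land @7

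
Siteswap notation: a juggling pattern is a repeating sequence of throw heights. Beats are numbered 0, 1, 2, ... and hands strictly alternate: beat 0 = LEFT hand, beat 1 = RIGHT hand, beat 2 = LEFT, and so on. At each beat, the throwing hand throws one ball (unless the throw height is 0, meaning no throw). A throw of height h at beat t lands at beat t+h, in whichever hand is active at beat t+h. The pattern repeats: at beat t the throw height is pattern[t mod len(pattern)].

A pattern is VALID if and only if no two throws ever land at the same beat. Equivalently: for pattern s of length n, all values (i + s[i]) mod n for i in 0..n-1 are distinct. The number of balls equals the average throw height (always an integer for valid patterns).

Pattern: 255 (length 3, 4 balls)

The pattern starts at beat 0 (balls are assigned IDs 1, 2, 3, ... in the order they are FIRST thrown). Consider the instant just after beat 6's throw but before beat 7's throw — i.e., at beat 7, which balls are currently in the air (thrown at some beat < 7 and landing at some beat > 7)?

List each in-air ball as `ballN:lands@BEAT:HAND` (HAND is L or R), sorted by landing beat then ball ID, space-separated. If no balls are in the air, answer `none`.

Beat 0 (L): throw ball1 h=2 -> lands@2:L; in-air after throw: [b1@2:L]
Beat 1 (R): throw ball2 h=5 -> lands@6:L; in-air after throw: [b1@2:L b2@6:L]
Beat 2 (L): throw ball1 h=5 -> lands@7:R; in-air after throw: [b2@6:L b1@7:R]
Beat 3 (R): throw ball3 h=2 -> lands@5:R; in-air after throw: [b3@5:R b2@6:L b1@7:R]
Beat 4 (L): throw ball4 h=5 -> lands@9:R; in-air after throw: [b3@5:R b2@6:L b1@7:R b4@9:R]
Beat 5 (R): throw ball3 h=5 -> lands@10:L; in-air after throw: [b2@6:L b1@7:R b4@9:R b3@10:L]
Beat 6 (L): throw ball2 h=2 -> lands@8:L; in-air after throw: [b1@7:R b2@8:L b4@9:R b3@10:L]
Beat 7 (R): throw ball1 h=5 -> lands@12:L; in-air after throw: [b2@8:L b4@9:R b3@10:L b1@12:L]

Answer: ball2:lands@8:L ball4:lands@9:R ball3:lands@10:L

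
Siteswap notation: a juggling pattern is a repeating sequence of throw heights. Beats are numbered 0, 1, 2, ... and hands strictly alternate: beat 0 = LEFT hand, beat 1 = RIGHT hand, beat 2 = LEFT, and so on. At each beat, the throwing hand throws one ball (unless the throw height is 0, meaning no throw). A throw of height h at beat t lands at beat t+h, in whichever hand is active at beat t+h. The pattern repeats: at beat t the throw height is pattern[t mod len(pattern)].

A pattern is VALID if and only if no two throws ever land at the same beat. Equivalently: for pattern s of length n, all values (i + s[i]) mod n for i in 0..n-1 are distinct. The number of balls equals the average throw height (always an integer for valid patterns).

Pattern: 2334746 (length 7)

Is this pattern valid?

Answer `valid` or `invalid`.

i=0: (i + s[i]) mod n = (0 + 2) mod 7 = 2
i=1: (i + s[i]) mod n = (1 + 3) mod 7 = 4
i=2: (i + s[i]) mod n = (2 + 3) mod 7 = 5
i=3: (i + s[i]) mod n = (3 + 4) mod 7 = 0
i=4: (i + s[i]) mod n = (4 + 7) mod 7 = 4
i=5: (i + s[i]) mod n = (5 + 4) mod 7 = 2
i=6: (i + s[i]) mod n = (6 + 6) mod 7 = 5
Residues: [2, 4, 5, 0, 4, 2, 5], distinct: False

Answer: invalid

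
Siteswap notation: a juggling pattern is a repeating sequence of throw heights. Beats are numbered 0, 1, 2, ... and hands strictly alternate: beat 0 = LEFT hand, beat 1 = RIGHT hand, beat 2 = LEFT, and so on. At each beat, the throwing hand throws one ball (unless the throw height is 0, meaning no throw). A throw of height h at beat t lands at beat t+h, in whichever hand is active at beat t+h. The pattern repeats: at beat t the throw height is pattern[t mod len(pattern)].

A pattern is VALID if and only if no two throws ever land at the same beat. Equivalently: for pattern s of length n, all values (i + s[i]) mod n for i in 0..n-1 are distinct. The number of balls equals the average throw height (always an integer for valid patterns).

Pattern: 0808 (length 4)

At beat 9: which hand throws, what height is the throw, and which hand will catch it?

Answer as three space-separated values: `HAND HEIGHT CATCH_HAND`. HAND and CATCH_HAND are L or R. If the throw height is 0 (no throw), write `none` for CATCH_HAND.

Answer: R 8 R

Derivation:
Beat 9: 9 mod 2 = 1, so hand = R
Throw height = pattern[9 mod 4] = pattern[1] = 8
Lands at beat 9+8=17, 17 mod 2 = 1, so catch hand = R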